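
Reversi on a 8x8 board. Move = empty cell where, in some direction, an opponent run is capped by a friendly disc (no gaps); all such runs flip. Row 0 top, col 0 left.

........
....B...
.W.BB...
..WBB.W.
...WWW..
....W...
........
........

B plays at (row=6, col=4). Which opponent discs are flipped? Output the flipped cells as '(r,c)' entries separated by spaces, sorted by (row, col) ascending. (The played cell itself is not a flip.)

Answer: (4,4) (5,4)

Derivation:
Dir NW: first cell '.' (not opp) -> no flip
Dir N: opp run (5,4) (4,4) capped by B -> flip
Dir NE: first cell '.' (not opp) -> no flip
Dir W: first cell '.' (not opp) -> no flip
Dir E: first cell '.' (not opp) -> no flip
Dir SW: first cell '.' (not opp) -> no flip
Dir S: first cell '.' (not opp) -> no flip
Dir SE: first cell '.' (not opp) -> no flip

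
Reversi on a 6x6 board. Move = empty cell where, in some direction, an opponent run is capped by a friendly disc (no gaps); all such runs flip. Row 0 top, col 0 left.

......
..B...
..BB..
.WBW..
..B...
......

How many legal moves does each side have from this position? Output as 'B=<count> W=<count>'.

Answer: B=7 W=4

Derivation:
-- B to move --
(2,0): flips 1 -> legal
(2,1): no bracket -> illegal
(2,4): flips 1 -> legal
(3,0): flips 1 -> legal
(3,4): flips 1 -> legal
(4,0): flips 1 -> legal
(4,1): no bracket -> illegal
(4,3): flips 1 -> legal
(4,4): flips 1 -> legal
B mobility = 7
-- W to move --
(0,1): no bracket -> illegal
(0,2): no bracket -> illegal
(0,3): no bracket -> illegal
(1,1): flips 1 -> legal
(1,3): flips 2 -> legal
(1,4): no bracket -> illegal
(2,1): no bracket -> illegal
(2,4): no bracket -> illegal
(3,4): no bracket -> illegal
(4,1): no bracket -> illegal
(4,3): no bracket -> illegal
(5,1): flips 1 -> legal
(5,2): no bracket -> illegal
(5,3): flips 1 -> legal
W mobility = 4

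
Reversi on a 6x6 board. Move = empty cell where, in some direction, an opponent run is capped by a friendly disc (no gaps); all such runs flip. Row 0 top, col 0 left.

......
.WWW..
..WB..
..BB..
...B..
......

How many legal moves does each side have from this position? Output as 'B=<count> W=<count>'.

Answer: B=5 W=5

Derivation:
-- B to move --
(0,0): flips 2 -> legal
(0,1): flips 1 -> legal
(0,2): flips 2 -> legal
(0,3): flips 1 -> legal
(0,4): no bracket -> illegal
(1,0): no bracket -> illegal
(1,4): no bracket -> illegal
(2,0): no bracket -> illegal
(2,1): flips 1 -> legal
(2,4): no bracket -> illegal
(3,1): no bracket -> illegal
B mobility = 5
-- W to move --
(1,4): no bracket -> illegal
(2,1): no bracket -> illegal
(2,4): flips 1 -> legal
(3,1): no bracket -> illegal
(3,4): flips 1 -> legal
(4,1): no bracket -> illegal
(4,2): flips 1 -> legal
(4,4): flips 1 -> legal
(5,2): no bracket -> illegal
(5,3): flips 3 -> legal
(5,4): no bracket -> illegal
W mobility = 5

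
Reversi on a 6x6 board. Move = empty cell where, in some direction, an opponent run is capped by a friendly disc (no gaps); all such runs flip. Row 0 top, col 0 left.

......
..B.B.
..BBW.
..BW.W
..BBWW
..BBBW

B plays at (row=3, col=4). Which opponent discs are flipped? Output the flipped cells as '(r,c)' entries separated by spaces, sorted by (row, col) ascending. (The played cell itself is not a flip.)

Answer: (2,4) (3,3) (4,4)

Derivation:
Dir NW: first cell 'B' (not opp) -> no flip
Dir N: opp run (2,4) capped by B -> flip
Dir NE: first cell '.' (not opp) -> no flip
Dir W: opp run (3,3) capped by B -> flip
Dir E: opp run (3,5), next=edge -> no flip
Dir SW: first cell 'B' (not opp) -> no flip
Dir S: opp run (4,4) capped by B -> flip
Dir SE: opp run (4,5), next=edge -> no flip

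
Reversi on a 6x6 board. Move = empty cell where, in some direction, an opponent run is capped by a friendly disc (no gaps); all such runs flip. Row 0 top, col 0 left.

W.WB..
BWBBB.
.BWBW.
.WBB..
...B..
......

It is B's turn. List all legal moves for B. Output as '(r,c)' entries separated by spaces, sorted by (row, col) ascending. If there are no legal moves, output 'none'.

Answer: (0,1) (1,5) (2,5) (3,0) (3,4) (3,5) (4,0) (4,1)

Derivation:
(0,1): flips 2 -> legal
(1,5): flips 1 -> legal
(2,0): no bracket -> illegal
(2,5): flips 1 -> legal
(3,0): flips 1 -> legal
(3,4): flips 1 -> legal
(3,5): flips 1 -> legal
(4,0): flips 2 -> legal
(4,1): flips 1 -> legal
(4,2): no bracket -> illegal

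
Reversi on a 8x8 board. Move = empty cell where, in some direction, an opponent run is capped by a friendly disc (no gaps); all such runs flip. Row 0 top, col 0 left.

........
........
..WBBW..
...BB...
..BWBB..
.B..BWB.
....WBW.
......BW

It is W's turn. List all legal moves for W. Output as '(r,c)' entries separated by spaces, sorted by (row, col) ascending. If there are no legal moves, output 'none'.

Answer: (1,3) (1,4) (3,5) (4,1) (4,6) (5,3) (5,7) (7,5)

Derivation:
(1,2): no bracket -> illegal
(1,3): flips 2 -> legal
(1,4): flips 4 -> legal
(1,5): no bracket -> illegal
(3,1): no bracket -> illegal
(3,2): no bracket -> illegal
(3,5): flips 1 -> legal
(3,6): no bracket -> illegal
(4,0): no bracket -> illegal
(4,1): flips 1 -> legal
(4,6): flips 3 -> legal
(4,7): no bracket -> illegal
(5,0): no bracket -> illegal
(5,2): no bracket -> illegal
(5,3): flips 1 -> legal
(5,7): flips 1 -> legal
(6,0): no bracket -> illegal
(6,1): no bracket -> illegal
(6,2): no bracket -> illegal
(6,3): no bracket -> illegal
(6,7): no bracket -> illegal
(7,4): no bracket -> illegal
(7,5): flips 2 -> legal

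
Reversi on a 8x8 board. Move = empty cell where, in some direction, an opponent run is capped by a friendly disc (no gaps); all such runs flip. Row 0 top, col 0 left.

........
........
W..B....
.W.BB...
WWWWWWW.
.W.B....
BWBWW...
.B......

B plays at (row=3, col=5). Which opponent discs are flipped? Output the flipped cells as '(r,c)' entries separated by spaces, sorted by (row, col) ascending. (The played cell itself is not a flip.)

Dir NW: first cell '.' (not opp) -> no flip
Dir N: first cell '.' (not opp) -> no flip
Dir NE: first cell '.' (not opp) -> no flip
Dir W: first cell 'B' (not opp) -> no flip
Dir E: first cell '.' (not opp) -> no flip
Dir SW: opp run (4,4) capped by B -> flip
Dir S: opp run (4,5), next='.' -> no flip
Dir SE: opp run (4,6), next='.' -> no flip

Answer: (4,4)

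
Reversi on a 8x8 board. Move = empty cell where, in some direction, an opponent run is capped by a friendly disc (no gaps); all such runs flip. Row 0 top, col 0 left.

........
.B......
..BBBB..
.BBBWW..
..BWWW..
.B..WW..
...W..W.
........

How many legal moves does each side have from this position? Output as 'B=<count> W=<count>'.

Answer: B=8 W=9

Derivation:
-- B to move --
(2,6): no bracket -> illegal
(3,6): flips 2 -> legal
(4,6): flips 4 -> legal
(5,2): flips 2 -> legal
(5,3): flips 1 -> legal
(5,6): flips 2 -> legal
(5,7): no bracket -> illegal
(6,2): no bracket -> illegal
(6,4): flips 3 -> legal
(6,5): flips 5 -> legal
(6,7): no bracket -> illegal
(7,2): no bracket -> illegal
(7,3): no bracket -> illegal
(7,4): no bracket -> illegal
(7,5): no bracket -> illegal
(7,6): no bracket -> illegal
(7,7): flips 3 -> legal
B mobility = 8
-- W to move --
(0,0): flips 3 -> legal
(0,1): no bracket -> illegal
(0,2): no bracket -> illegal
(1,0): no bracket -> illegal
(1,2): flips 1 -> legal
(1,3): flips 3 -> legal
(1,4): flips 1 -> legal
(1,5): flips 1 -> legal
(1,6): flips 1 -> legal
(2,0): no bracket -> illegal
(2,1): flips 1 -> legal
(2,6): no bracket -> illegal
(3,0): flips 3 -> legal
(3,6): no bracket -> illegal
(4,0): no bracket -> illegal
(4,1): flips 1 -> legal
(5,0): no bracket -> illegal
(5,2): no bracket -> illegal
(5,3): no bracket -> illegal
(6,0): no bracket -> illegal
(6,1): no bracket -> illegal
(6,2): no bracket -> illegal
W mobility = 9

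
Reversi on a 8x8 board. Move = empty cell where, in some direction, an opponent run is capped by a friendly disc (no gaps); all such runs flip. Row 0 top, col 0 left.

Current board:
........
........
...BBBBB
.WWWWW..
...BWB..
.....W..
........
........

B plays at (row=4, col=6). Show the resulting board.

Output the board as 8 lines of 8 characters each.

Answer: ........
........
...BBBBB
.WWWWB..
...BWBB.
.....W..
........
........

Derivation:
Place B at (4,6); scan 8 dirs for brackets.
Dir NW: opp run (3,5) capped by B -> flip
Dir N: first cell '.' (not opp) -> no flip
Dir NE: first cell '.' (not opp) -> no flip
Dir W: first cell 'B' (not opp) -> no flip
Dir E: first cell '.' (not opp) -> no flip
Dir SW: opp run (5,5), next='.' -> no flip
Dir S: first cell '.' (not opp) -> no flip
Dir SE: first cell '.' (not opp) -> no flip
All flips: (3,5)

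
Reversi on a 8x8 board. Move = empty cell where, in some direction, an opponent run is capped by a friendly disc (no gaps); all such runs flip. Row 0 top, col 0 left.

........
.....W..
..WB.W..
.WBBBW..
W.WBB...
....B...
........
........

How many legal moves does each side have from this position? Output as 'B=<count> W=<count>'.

-- B to move --
(0,4): no bracket -> illegal
(0,5): no bracket -> illegal
(0,6): no bracket -> illegal
(1,1): flips 1 -> legal
(1,2): flips 1 -> legal
(1,3): no bracket -> illegal
(1,4): no bracket -> illegal
(1,6): flips 1 -> legal
(2,0): no bracket -> illegal
(2,1): flips 1 -> legal
(2,4): no bracket -> illegal
(2,6): flips 1 -> legal
(3,0): flips 1 -> legal
(3,6): flips 1 -> legal
(4,1): flips 1 -> legal
(4,5): no bracket -> illegal
(4,6): no bracket -> illegal
(5,0): no bracket -> illegal
(5,1): flips 1 -> legal
(5,2): flips 1 -> legal
(5,3): no bracket -> illegal
B mobility = 10
-- W to move --
(1,2): no bracket -> illegal
(1,3): no bracket -> illegal
(1,4): no bracket -> illegal
(2,1): no bracket -> illegal
(2,4): flips 2 -> legal
(4,1): no bracket -> illegal
(4,5): flips 2 -> legal
(5,2): flips 2 -> legal
(5,3): flips 1 -> legal
(5,5): flips 2 -> legal
(6,3): no bracket -> illegal
(6,4): no bracket -> illegal
(6,5): no bracket -> illegal
W mobility = 5

Answer: B=10 W=5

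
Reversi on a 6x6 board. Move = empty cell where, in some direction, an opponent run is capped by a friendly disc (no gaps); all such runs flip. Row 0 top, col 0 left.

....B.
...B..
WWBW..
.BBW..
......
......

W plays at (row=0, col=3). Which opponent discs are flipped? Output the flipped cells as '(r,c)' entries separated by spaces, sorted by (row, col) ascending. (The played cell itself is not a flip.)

Answer: (1,3)

Derivation:
Dir NW: edge -> no flip
Dir N: edge -> no flip
Dir NE: edge -> no flip
Dir W: first cell '.' (not opp) -> no flip
Dir E: opp run (0,4), next='.' -> no flip
Dir SW: first cell '.' (not opp) -> no flip
Dir S: opp run (1,3) capped by W -> flip
Dir SE: first cell '.' (not opp) -> no flip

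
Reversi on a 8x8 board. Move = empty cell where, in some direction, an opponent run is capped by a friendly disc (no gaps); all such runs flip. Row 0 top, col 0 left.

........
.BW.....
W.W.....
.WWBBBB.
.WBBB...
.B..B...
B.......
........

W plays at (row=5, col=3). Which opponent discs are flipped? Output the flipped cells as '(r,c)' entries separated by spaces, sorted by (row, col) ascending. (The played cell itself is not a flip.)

Answer: (4,2)

Derivation:
Dir NW: opp run (4,2) capped by W -> flip
Dir N: opp run (4,3) (3,3), next='.' -> no flip
Dir NE: opp run (4,4) (3,5), next='.' -> no flip
Dir W: first cell '.' (not opp) -> no flip
Dir E: opp run (5,4), next='.' -> no flip
Dir SW: first cell '.' (not opp) -> no flip
Dir S: first cell '.' (not opp) -> no flip
Dir SE: first cell '.' (not opp) -> no flip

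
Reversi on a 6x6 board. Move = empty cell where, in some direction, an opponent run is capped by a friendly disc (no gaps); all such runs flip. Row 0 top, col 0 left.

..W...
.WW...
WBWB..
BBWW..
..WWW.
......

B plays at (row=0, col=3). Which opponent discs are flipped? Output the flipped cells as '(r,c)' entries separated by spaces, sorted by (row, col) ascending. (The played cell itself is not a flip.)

Answer: (1,2)

Derivation:
Dir NW: edge -> no flip
Dir N: edge -> no flip
Dir NE: edge -> no flip
Dir W: opp run (0,2), next='.' -> no flip
Dir E: first cell '.' (not opp) -> no flip
Dir SW: opp run (1,2) capped by B -> flip
Dir S: first cell '.' (not opp) -> no flip
Dir SE: first cell '.' (not opp) -> no flip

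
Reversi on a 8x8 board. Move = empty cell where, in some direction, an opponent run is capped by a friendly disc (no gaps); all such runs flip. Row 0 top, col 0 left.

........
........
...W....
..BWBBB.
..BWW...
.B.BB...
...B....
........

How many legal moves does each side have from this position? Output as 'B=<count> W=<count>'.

Answer: B=6 W=13

Derivation:
-- B to move --
(1,2): flips 1 -> legal
(1,3): flips 3 -> legal
(1,4): flips 1 -> legal
(2,2): no bracket -> illegal
(2,4): flips 1 -> legal
(4,5): flips 2 -> legal
(5,2): flips 1 -> legal
(5,5): no bracket -> illegal
B mobility = 6
-- W to move --
(2,1): flips 1 -> legal
(2,2): no bracket -> illegal
(2,4): flips 1 -> legal
(2,5): flips 1 -> legal
(2,6): flips 1 -> legal
(2,7): no bracket -> illegal
(3,1): flips 1 -> legal
(3,7): flips 3 -> legal
(4,0): no bracket -> illegal
(4,1): flips 2 -> legal
(4,5): flips 1 -> legal
(4,6): no bracket -> illegal
(4,7): no bracket -> illegal
(5,0): no bracket -> illegal
(5,2): no bracket -> illegal
(5,5): no bracket -> illegal
(6,0): flips 2 -> legal
(6,1): no bracket -> illegal
(6,2): flips 1 -> legal
(6,4): flips 1 -> legal
(6,5): flips 1 -> legal
(7,2): no bracket -> illegal
(7,3): flips 2 -> legal
(7,4): no bracket -> illegal
W mobility = 13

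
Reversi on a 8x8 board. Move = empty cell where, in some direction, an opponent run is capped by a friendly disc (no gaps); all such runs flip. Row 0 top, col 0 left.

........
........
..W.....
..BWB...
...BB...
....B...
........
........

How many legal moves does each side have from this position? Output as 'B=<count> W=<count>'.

Answer: B=3 W=5

Derivation:
-- B to move --
(1,1): flips 2 -> legal
(1,2): flips 1 -> legal
(1,3): no bracket -> illegal
(2,1): no bracket -> illegal
(2,3): flips 1 -> legal
(2,4): no bracket -> illegal
(3,1): no bracket -> illegal
(4,2): no bracket -> illegal
B mobility = 3
-- W to move --
(2,1): no bracket -> illegal
(2,3): no bracket -> illegal
(2,4): no bracket -> illegal
(2,5): no bracket -> illegal
(3,1): flips 1 -> legal
(3,5): flips 1 -> legal
(4,1): no bracket -> illegal
(4,2): flips 1 -> legal
(4,5): no bracket -> illegal
(5,2): no bracket -> illegal
(5,3): flips 1 -> legal
(5,5): flips 1 -> legal
(6,3): no bracket -> illegal
(6,4): no bracket -> illegal
(6,5): no bracket -> illegal
W mobility = 5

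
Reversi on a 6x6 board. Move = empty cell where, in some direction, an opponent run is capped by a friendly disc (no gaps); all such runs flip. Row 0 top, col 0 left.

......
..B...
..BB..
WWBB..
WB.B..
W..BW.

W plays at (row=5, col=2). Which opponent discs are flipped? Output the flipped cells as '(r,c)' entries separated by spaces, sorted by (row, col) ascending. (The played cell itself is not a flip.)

Answer: (4,1) (5,3)

Derivation:
Dir NW: opp run (4,1) capped by W -> flip
Dir N: first cell '.' (not opp) -> no flip
Dir NE: opp run (4,3), next='.' -> no flip
Dir W: first cell '.' (not opp) -> no flip
Dir E: opp run (5,3) capped by W -> flip
Dir SW: edge -> no flip
Dir S: edge -> no flip
Dir SE: edge -> no flip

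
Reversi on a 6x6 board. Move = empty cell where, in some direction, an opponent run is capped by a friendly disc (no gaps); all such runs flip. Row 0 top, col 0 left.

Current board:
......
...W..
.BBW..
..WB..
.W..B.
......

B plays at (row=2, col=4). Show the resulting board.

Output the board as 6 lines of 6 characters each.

Place B at (2,4); scan 8 dirs for brackets.
Dir NW: opp run (1,3), next='.' -> no flip
Dir N: first cell '.' (not opp) -> no flip
Dir NE: first cell '.' (not opp) -> no flip
Dir W: opp run (2,3) capped by B -> flip
Dir E: first cell '.' (not opp) -> no flip
Dir SW: first cell 'B' (not opp) -> no flip
Dir S: first cell '.' (not opp) -> no flip
Dir SE: first cell '.' (not opp) -> no flip
All flips: (2,3)

Answer: ......
...W..
.BBBB.
..WB..
.W..B.
......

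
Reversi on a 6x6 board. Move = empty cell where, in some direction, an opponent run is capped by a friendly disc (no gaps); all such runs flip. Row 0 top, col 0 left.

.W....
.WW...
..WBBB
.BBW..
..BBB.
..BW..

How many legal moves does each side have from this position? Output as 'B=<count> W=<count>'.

-- B to move --
(0,0): flips 3 -> legal
(0,2): flips 2 -> legal
(0,3): no bracket -> illegal
(1,0): no bracket -> illegal
(1,3): flips 1 -> legal
(2,0): no bracket -> illegal
(2,1): flips 1 -> legal
(3,4): flips 1 -> legal
(5,4): flips 1 -> legal
B mobility = 6
-- W to move --
(1,3): flips 1 -> legal
(1,4): no bracket -> illegal
(1,5): flips 1 -> legal
(2,0): flips 2 -> legal
(2,1): no bracket -> illegal
(3,0): flips 2 -> legal
(3,4): flips 1 -> legal
(3,5): flips 1 -> legal
(4,0): flips 1 -> legal
(4,1): no bracket -> illegal
(4,5): no bracket -> illegal
(5,1): flips 2 -> legal
(5,4): no bracket -> illegal
(5,5): flips 1 -> legal
W mobility = 9

Answer: B=6 W=9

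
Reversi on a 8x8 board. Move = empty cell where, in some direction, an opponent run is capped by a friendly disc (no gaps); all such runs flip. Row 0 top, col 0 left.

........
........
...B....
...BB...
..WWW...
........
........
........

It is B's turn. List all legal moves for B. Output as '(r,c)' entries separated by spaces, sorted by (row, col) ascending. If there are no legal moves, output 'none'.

Answer: (5,1) (5,2) (5,3) (5,4) (5,5)

Derivation:
(3,1): no bracket -> illegal
(3,2): no bracket -> illegal
(3,5): no bracket -> illegal
(4,1): no bracket -> illegal
(4,5): no bracket -> illegal
(5,1): flips 1 -> legal
(5,2): flips 1 -> legal
(5,3): flips 1 -> legal
(5,4): flips 1 -> legal
(5,5): flips 1 -> legal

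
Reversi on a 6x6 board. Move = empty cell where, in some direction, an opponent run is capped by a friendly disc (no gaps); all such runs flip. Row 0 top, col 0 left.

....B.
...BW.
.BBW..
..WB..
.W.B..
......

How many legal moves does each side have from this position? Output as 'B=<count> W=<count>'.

Answer: B=4 W=7

Derivation:
-- B to move --
(0,3): no bracket -> illegal
(0,5): no bracket -> illegal
(1,2): no bracket -> illegal
(1,5): flips 1 -> legal
(2,4): flips 2 -> legal
(2,5): no bracket -> illegal
(3,0): no bracket -> illegal
(3,1): flips 1 -> legal
(3,4): no bracket -> illegal
(4,0): no bracket -> illegal
(4,2): flips 1 -> legal
(5,0): no bracket -> illegal
(5,1): no bracket -> illegal
(5,2): no bracket -> illegal
B mobility = 4
-- W to move --
(0,2): no bracket -> illegal
(0,3): flips 1 -> legal
(0,5): no bracket -> illegal
(1,0): flips 1 -> legal
(1,1): no bracket -> illegal
(1,2): flips 2 -> legal
(1,5): no bracket -> illegal
(2,0): flips 2 -> legal
(2,4): no bracket -> illegal
(3,0): no bracket -> illegal
(3,1): no bracket -> illegal
(3,4): flips 1 -> legal
(4,2): no bracket -> illegal
(4,4): no bracket -> illegal
(5,2): no bracket -> illegal
(5,3): flips 2 -> legal
(5,4): flips 1 -> legal
W mobility = 7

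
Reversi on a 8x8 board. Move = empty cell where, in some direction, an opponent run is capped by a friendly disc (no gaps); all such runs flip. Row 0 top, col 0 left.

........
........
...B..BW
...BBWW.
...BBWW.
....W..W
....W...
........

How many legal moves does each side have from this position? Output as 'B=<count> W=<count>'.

-- B to move --
(1,6): no bracket -> illegal
(1,7): no bracket -> illegal
(2,4): no bracket -> illegal
(2,5): no bracket -> illegal
(3,7): flips 2 -> legal
(4,7): flips 2 -> legal
(5,3): no bracket -> illegal
(5,5): no bracket -> illegal
(5,6): flips 3 -> legal
(6,3): no bracket -> illegal
(6,5): flips 1 -> legal
(6,6): no bracket -> illegal
(6,7): no bracket -> illegal
(7,3): no bracket -> illegal
(7,4): flips 2 -> legal
(7,5): no bracket -> illegal
B mobility = 5
-- W to move --
(1,2): flips 2 -> legal
(1,3): no bracket -> illegal
(1,4): no bracket -> illegal
(1,5): no bracket -> illegal
(1,6): flips 1 -> legal
(1,7): flips 1 -> legal
(2,2): no bracket -> illegal
(2,4): flips 2 -> legal
(2,5): flips 1 -> legal
(3,2): flips 3 -> legal
(3,7): no bracket -> illegal
(4,2): flips 2 -> legal
(5,2): no bracket -> illegal
(5,3): flips 1 -> legal
(5,5): no bracket -> illegal
W mobility = 8

Answer: B=5 W=8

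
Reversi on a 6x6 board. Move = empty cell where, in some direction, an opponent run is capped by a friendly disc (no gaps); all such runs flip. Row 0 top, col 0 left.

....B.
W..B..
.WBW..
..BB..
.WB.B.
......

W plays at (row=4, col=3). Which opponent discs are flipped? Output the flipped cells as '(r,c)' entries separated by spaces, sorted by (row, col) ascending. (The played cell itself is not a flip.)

Answer: (3,2) (3,3) (4,2)

Derivation:
Dir NW: opp run (3,2) capped by W -> flip
Dir N: opp run (3,3) capped by W -> flip
Dir NE: first cell '.' (not opp) -> no flip
Dir W: opp run (4,2) capped by W -> flip
Dir E: opp run (4,4), next='.' -> no flip
Dir SW: first cell '.' (not opp) -> no flip
Dir S: first cell '.' (not opp) -> no flip
Dir SE: first cell '.' (not opp) -> no flip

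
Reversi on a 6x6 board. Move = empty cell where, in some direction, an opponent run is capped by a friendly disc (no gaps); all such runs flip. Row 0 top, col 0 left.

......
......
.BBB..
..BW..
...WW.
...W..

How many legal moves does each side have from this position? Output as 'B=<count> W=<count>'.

Answer: B=3 W=4

Derivation:
-- B to move --
(2,4): no bracket -> illegal
(3,4): flips 1 -> legal
(3,5): no bracket -> illegal
(4,2): no bracket -> illegal
(4,5): no bracket -> illegal
(5,2): no bracket -> illegal
(5,4): flips 1 -> legal
(5,5): flips 2 -> legal
B mobility = 3
-- W to move --
(1,0): flips 2 -> legal
(1,1): flips 1 -> legal
(1,2): no bracket -> illegal
(1,3): flips 1 -> legal
(1,4): no bracket -> illegal
(2,0): no bracket -> illegal
(2,4): no bracket -> illegal
(3,0): no bracket -> illegal
(3,1): flips 1 -> legal
(3,4): no bracket -> illegal
(4,1): no bracket -> illegal
(4,2): no bracket -> illegal
W mobility = 4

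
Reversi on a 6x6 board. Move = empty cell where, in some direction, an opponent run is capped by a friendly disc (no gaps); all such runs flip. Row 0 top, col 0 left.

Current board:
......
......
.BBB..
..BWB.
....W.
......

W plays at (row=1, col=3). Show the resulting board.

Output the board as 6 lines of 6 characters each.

Answer: ......
...W..
.BBW..
..BWB.
....W.
......

Derivation:
Place W at (1,3); scan 8 dirs for brackets.
Dir NW: first cell '.' (not opp) -> no flip
Dir N: first cell '.' (not opp) -> no flip
Dir NE: first cell '.' (not opp) -> no flip
Dir W: first cell '.' (not opp) -> no flip
Dir E: first cell '.' (not opp) -> no flip
Dir SW: opp run (2,2), next='.' -> no flip
Dir S: opp run (2,3) capped by W -> flip
Dir SE: first cell '.' (not opp) -> no flip
All flips: (2,3)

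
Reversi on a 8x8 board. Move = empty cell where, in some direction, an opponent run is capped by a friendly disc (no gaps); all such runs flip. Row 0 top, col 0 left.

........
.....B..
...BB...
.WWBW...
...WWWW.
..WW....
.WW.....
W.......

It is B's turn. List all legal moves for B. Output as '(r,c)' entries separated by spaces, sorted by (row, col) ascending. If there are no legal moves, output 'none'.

Answer: (3,0) (3,5) (4,1) (5,4) (5,5) (5,6) (6,3)

Derivation:
(2,0): no bracket -> illegal
(2,1): no bracket -> illegal
(2,2): no bracket -> illegal
(2,5): no bracket -> illegal
(3,0): flips 2 -> legal
(3,5): flips 1 -> legal
(3,6): no bracket -> illegal
(3,7): no bracket -> illegal
(4,0): no bracket -> illegal
(4,1): flips 1 -> legal
(4,2): no bracket -> illegal
(4,7): no bracket -> illegal
(5,0): no bracket -> illegal
(5,1): no bracket -> illegal
(5,4): flips 2 -> legal
(5,5): flips 1 -> legal
(5,6): flips 2 -> legal
(5,7): no bracket -> illegal
(6,0): no bracket -> illegal
(6,3): flips 2 -> legal
(6,4): no bracket -> illegal
(7,1): no bracket -> illegal
(7,2): no bracket -> illegal
(7,3): no bracket -> illegal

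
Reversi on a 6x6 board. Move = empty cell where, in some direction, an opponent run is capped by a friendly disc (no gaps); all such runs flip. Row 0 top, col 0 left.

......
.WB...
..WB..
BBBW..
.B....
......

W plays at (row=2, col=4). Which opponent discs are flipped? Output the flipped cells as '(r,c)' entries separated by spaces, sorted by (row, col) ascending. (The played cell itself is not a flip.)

Answer: (2,3)

Derivation:
Dir NW: first cell '.' (not opp) -> no flip
Dir N: first cell '.' (not opp) -> no flip
Dir NE: first cell '.' (not opp) -> no flip
Dir W: opp run (2,3) capped by W -> flip
Dir E: first cell '.' (not opp) -> no flip
Dir SW: first cell 'W' (not opp) -> no flip
Dir S: first cell '.' (not opp) -> no flip
Dir SE: first cell '.' (not opp) -> no flip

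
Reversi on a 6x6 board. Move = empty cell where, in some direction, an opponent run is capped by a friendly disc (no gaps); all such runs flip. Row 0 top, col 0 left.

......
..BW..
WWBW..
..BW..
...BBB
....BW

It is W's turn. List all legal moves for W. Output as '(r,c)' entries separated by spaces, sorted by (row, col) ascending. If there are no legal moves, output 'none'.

(0,1): flips 1 -> legal
(0,2): no bracket -> illegal
(0,3): flips 1 -> legal
(1,1): flips 2 -> legal
(3,1): flips 2 -> legal
(3,4): no bracket -> illegal
(3,5): flips 1 -> legal
(4,1): flips 1 -> legal
(4,2): no bracket -> illegal
(5,2): no bracket -> illegal
(5,3): flips 2 -> legal

Answer: (0,1) (0,3) (1,1) (3,1) (3,5) (4,1) (5,3)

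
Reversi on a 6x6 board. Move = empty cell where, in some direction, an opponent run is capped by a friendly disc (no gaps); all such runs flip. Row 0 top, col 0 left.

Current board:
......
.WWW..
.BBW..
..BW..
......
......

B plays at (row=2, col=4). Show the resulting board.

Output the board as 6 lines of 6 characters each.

Answer: ......
.WWW..
.BBBB.
..BW..
......
......

Derivation:
Place B at (2,4); scan 8 dirs for brackets.
Dir NW: opp run (1,3), next='.' -> no flip
Dir N: first cell '.' (not opp) -> no flip
Dir NE: first cell '.' (not opp) -> no flip
Dir W: opp run (2,3) capped by B -> flip
Dir E: first cell '.' (not opp) -> no flip
Dir SW: opp run (3,3), next='.' -> no flip
Dir S: first cell '.' (not opp) -> no flip
Dir SE: first cell '.' (not opp) -> no flip
All flips: (2,3)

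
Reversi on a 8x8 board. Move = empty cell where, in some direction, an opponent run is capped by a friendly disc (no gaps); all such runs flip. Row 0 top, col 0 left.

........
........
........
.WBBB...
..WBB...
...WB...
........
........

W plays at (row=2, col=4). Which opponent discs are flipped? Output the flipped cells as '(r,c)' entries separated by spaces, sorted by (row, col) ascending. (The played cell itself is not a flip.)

Dir NW: first cell '.' (not opp) -> no flip
Dir N: first cell '.' (not opp) -> no flip
Dir NE: first cell '.' (not opp) -> no flip
Dir W: first cell '.' (not opp) -> no flip
Dir E: first cell '.' (not opp) -> no flip
Dir SW: opp run (3,3) capped by W -> flip
Dir S: opp run (3,4) (4,4) (5,4), next='.' -> no flip
Dir SE: first cell '.' (not opp) -> no flip

Answer: (3,3)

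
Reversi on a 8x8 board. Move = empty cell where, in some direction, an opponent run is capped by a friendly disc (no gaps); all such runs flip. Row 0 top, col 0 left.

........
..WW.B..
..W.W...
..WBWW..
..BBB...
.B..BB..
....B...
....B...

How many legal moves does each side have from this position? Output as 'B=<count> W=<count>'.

-- B to move --
(0,1): no bracket -> illegal
(0,2): flips 3 -> legal
(0,3): no bracket -> illegal
(0,4): no bracket -> illegal
(1,1): flips 1 -> legal
(1,4): flips 2 -> legal
(2,1): flips 1 -> legal
(2,3): no bracket -> illegal
(2,5): flips 1 -> legal
(2,6): flips 1 -> legal
(3,1): flips 1 -> legal
(3,6): flips 2 -> legal
(4,1): no bracket -> illegal
(4,5): no bracket -> illegal
(4,6): no bracket -> illegal
B mobility = 8
-- W to move --
(0,4): no bracket -> illegal
(0,5): no bracket -> illegal
(0,6): flips 1 -> legal
(1,4): no bracket -> illegal
(1,6): no bracket -> illegal
(2,3): no bracket -> illegal
(2,5): no bracket -> illegal
(2,6): no bracket -> illegal
(3,1): no bracket -> illegal
(4,0): no bracket -> illegal
(4,1): no bracket -> illegal
(4,5): no bracket -> illegal
(4,6): no bracket -> illegal
(5,0): no bracket -> illegal
(5,2): flips 2 -> legal
(5,3): flips 1 -> legal
(5,6): no bracket -> illegal
(6,0): flips 3 -> legal
(6,1): no bracket -> illegal
(6,2): no bracket -> illegal
(6,3): no bracket -> illegal
(6,5): flips 2 -> legal
(6,6): flips 3 -> legal
(7,3): no bracket -> illegal
(7,5): no bracket -> illegal
W mobility = 6

Answer: B=8 W=6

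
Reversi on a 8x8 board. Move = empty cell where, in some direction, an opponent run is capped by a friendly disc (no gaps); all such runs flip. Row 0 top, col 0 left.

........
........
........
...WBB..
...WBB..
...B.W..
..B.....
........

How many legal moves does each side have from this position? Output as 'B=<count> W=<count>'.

Answer: B=7 W=4

Derivation:
-- B to move --
(2,2): flips 1 -> legal
(2,3): flips 2 -> legal
(2,4): no bracket -> illegal
(3,2): flips 1 -> legal
(4,2): flips 1 -> legal
(4,6): no bracket -> illegal
(5,2): flips 1 -> legal
(5,4): no bracket -> illegal
(5,6): no bracket -> illegal
(6,4): no bracket -> illegal
(6,5): flips 1 -> legal
(6,6): flips 1 -> legal
B mobility = 7
-- W to move --
(2,3): no bracket -> illegal
(2,4): no bracket -> illegal
(2,5): flips 3 -> legal
(2,6): no bracket -> illegal
(3,6): flips 2 -> legal
(4,2): no bracket -> illegal
(4,6): flips 2 -> legal
(5,1): no bracket -> illegal
(5,2): no bracket -> illegal
(5,4): no bracket -> illegal
(5,6): no bracket -> illegal
(6,1): no bracket -> illegal
(6,3): flips 1 -> legal
(6,4): no bracket -> illegal
(7,1): no bracket -> illegal
(7,2): no bracket -> illegal
(7,3): no bracket -> illegal
W mobility = 4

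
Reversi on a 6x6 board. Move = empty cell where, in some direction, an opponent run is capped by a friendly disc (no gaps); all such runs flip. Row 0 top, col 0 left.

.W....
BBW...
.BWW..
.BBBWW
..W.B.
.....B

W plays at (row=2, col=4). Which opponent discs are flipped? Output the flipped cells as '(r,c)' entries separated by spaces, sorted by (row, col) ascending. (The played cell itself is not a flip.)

Answer: (3,3)

Derivation:
Dir NW: first cell '.' (not opp) -> no flip
Dir N: first cell '.' (not opp) -> no flip
Dir NE: first cell '.' (not opp) -> no flip
Dir W: first cell 'W' (not opp) -> no flip
Dir E: first cell '.' (not opp) -> no flip
Dir SW: opp run (3,3) capped by W -> flip
Dir S: first cell 'W' (not opp) -> no flip
Dir SE: first cell 'W' (not opp) -> no flip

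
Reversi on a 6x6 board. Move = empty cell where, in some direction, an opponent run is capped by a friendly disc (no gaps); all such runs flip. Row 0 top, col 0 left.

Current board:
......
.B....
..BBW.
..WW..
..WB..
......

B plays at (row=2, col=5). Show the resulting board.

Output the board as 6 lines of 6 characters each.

Place B at (2,5); scan 8 dirs for brackets.
Dir NW: first cell '.' (not opp) -> no flip
Dir N: first cell '.' (not opp) -> no flip
Dir NE: edge -> no flip
Dir W: opp run (2,4) capped by B -> flip
Dir E: edge -> no flip
Dir SW: first cell '.' (not opp) -> no flip
Dir S: first cell '.' (not opp) -> no flip
Dir SE: edge -> no flip
All flips: (2,4)

Answer: ......
.B....
..BBBB
..WW..
..WB..
......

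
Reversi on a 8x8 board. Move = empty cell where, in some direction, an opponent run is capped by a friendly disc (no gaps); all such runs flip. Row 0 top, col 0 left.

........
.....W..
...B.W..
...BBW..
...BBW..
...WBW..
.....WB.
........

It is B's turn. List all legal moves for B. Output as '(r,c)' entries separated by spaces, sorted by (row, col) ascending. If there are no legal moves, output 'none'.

Answer: (1,6) (2,6) (3,6) (4,6) (5,2) (5,6) (6,2) (6,3) (6,4) (7,6)

Derivation:
(0,4): no bracket -> illegal
(0,5): no bracket -> illegal
(0,6): no bracket -> illegal
(1,4): no bracket -> illegal
(1,6): flips 1 -> legal
(2,4): no bracket -> illegal
(2,6): flips 1 -> legal
(3,6): flips 2 -> legal
(4,2): no bracket -> illegal
(4,6): flips 1 -> legal
(5,2): flips 1 -> legal
(5,6): flips 2 -> legal
(6,2): flips 1 -> legal
(6,3): flips 1 -> legal
(6,4): flips 1 -> legal
(7,4): no bracket -> illegal
(7,5): no bracket -> illegal
(7,6): flips 1 -> legal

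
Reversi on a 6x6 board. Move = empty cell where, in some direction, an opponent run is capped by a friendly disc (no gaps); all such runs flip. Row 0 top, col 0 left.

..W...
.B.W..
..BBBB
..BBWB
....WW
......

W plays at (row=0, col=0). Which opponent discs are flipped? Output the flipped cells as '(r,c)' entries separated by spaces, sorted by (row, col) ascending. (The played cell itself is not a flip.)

Answer: (1,1) (2,2) (3,3)

Derivation:
Dir NW: edge -> no flip
Dir N: edge -> no flip
Dir NE: edge -> no flip
Dir W: edge -> no flip
Dir E: first cell '.' (not opp) -> no flip
Dir SW: edge -> no flip
Dir S: first cell '.' (not opp) -> no flip
Dir SE: opp run (1,1) (2,2) (3,3) capped by W -> flip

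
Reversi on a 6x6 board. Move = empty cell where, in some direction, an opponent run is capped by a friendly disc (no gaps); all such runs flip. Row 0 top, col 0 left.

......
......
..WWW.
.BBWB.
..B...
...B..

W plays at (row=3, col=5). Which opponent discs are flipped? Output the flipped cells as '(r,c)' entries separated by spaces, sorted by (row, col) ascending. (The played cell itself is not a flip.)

Answer: (3,4)

Derivation:
Dir NW: first cell 'W' (not opp) -> no flip
Dir N: first cell '.' (not opp) -> no flip
Dir NE: edge -> no flip
Dir W: opp run (3,4) capped by W -> flip
Dir E: edge -> no flip
Dir SW: first cell '.' (not opp) -> no flip
Dir S: first cell '.' (not opp) -> no flip
Dir SE: edge -> no flip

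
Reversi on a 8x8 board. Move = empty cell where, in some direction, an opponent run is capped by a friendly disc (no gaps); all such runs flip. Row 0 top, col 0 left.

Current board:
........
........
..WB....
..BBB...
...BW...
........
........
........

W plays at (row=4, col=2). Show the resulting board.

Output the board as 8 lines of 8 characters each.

Place W at (4,2); scan 8 dirs for brackets.
Dir NW: first cell '.' (not opp) -> no flip
Dir N: opp run (3,2) capped by W -> flip
Dir NE: opp run (3,3), next='.' -> no flip
Dir W: first cell '.' (not opp) -> no flip
Dir E: opp run (4,3) capped by W -> flip
Dir SW: first cell '.' (not opp) -> no flip
Dir S: first cell '.' (not opp) -> no flip
Dir SE: first cell '.' (not opp) -> no flip
All flips: (3,2) (4,3)

Answer: ........
........
..WB....
..WBB...
..WWW...
........
........
........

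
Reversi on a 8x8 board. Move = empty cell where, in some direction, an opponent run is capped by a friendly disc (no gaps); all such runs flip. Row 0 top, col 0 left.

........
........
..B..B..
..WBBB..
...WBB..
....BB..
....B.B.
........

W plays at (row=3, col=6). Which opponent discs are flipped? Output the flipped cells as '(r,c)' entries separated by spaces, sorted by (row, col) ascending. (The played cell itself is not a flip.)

Dir NW: opp run (2,5), next='.' -> no flip
Dir N: first cell '.' (not opp) -> no flip
Dir NE: first cell '.' (not opp) -> no flip
Dir W: opp run (3,5) (3,4) (3,3) capped by W -> flip
Dir E: first cell '.' (not opp) -> no flip
Dir SW: opp run (4,5) (5,4), next='.' -> no flip
Dir S: first cell '.' (not opp) -> no flip
Dir SE: first cell '.' (not opp) -> no flip

Answer: (3,3) (3,4) (3,5)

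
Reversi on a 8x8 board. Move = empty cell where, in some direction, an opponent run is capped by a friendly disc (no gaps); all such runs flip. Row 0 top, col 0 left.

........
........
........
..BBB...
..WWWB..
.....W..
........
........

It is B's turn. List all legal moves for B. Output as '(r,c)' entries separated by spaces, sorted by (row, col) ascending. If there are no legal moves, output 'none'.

(3,1): no bracket -> illegal
(3,5): no bracket -> illegal
(4,1): flips 3 -> legal
(4,6): no bracket -> illegal
(5,1): flips 1 -> legal
(5,2): flips 2 -> legal
(5,3): flips 1 -> legal
(5,4): flips 2 -> legal
(5,6): no bracket -> illegal
(6,4): no bracket -> illegal
(6,5): flips 1 -> legal
(6,6): flips 2 -> legal

Answer: (4,1) (5,1) (5,2) (5,3) (5,4) (6,5) (6,6)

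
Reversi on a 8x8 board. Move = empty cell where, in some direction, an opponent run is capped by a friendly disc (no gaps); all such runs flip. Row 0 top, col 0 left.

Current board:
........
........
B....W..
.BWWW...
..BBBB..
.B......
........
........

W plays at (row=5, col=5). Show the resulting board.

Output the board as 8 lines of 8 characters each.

Answer: ........
........
B....W..
.BWWW...
..BBWB..
.B...W..
........
........

Derivation:
Place W at (5,5); scan 8 dirs for brackets.
Dir NW: opp run (4,4) capped by W -> flip
Dir N: opp run (4,5), next='.' -> no flip
Dir NE: first cell '.' (not opp) -> no flip
Dir W: first cell '.' (not opp) -> no flip
Dir E: first cell '.' (not opp) -> no flip
Dir SW: first cell '.' (not opp) -> no flip
Dir S: first cell '.' (not opp) -> no flip
Dir SE: first cell '.' (not opp) -> no flip
All flips: (4,4)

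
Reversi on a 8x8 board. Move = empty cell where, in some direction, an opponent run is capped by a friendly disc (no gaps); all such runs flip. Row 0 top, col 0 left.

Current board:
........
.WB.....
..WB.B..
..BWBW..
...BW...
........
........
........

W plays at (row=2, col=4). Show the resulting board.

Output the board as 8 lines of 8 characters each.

Place W at (2,4); scan 8 dirs for brackets.
Dir NW: first cell '.' (not opp) -> no flip
Dir N: first cell '.' (not opp) -> no flip
Dir NE: first cell '.' (not opp) -> no flip
Dir W: opp run (2,3) capped by W -> flip
Dir E: opp run (2,5), next='.' -> no flip
Dir SW: first cell 'W' (not opp) -> no flip
Dir S: opp run (3,4) capped by W -> flip
Dir SE: first cell 'W' (not opp) -> no flip
All flips: (2,3) (3,4)

Answer: ........
.WB.....
..WWWB..
..BWWW..
...BW...
........
........
........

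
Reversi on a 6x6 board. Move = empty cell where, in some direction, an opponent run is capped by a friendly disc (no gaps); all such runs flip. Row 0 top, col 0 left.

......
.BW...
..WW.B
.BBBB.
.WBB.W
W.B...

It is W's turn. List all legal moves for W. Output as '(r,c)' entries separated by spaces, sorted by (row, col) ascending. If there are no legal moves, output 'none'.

(0,0): flips 1 -> legal
(0,1): no bracket -> illegal
(0,2): no bracket -> illegal
(1,0): flips 1 -> legal
(1,4): no bracket -> illegal
(1,5): no bracket -> illegal
(2,0): no bracket -> illegal
(2,1): flips 1 -> legal
(2,4): no bracket -> illegal
(3,0): no bracket -> illegal
(3,5): no bracket -> illegal
(4,0): flips 1 -> legal
(4,4): flips 3 -> legal
(5,1): no bracket -> illegal
(5,3): flips 2 -> legal
(5,4): no bracket -> illegal

Answer: (0,0) (1,0) (2,1) (4,0) (4,4) (5,3)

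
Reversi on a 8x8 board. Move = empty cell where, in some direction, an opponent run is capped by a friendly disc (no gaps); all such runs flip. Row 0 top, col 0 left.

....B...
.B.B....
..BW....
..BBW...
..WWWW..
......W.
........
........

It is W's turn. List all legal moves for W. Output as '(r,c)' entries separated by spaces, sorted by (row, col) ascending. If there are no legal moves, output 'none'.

Answer: (0,0) (0,3) (1,2) (2,1) (2,4) (3,1) (4,1)

Derivation:
(0,0): flips 3 -> legal
(0,1): no bracket -> illegal
(0,2): no bracket -> illegal
(0,3): flips 1 -> legal
(0,5): no bracket -> illegal
(1,0): no bracket -> illegal
(1,2): flips 2 -> legal
(1,4): no bracket -> illegal
(1,5): no bracket -> illegal
(2,0): no bracket -> illegal
(2,1): flips 2 -> legal
(2,4): flips 1 -> legal
(3,1): flips 2 -> legal
(4,1): flips 1 -> legal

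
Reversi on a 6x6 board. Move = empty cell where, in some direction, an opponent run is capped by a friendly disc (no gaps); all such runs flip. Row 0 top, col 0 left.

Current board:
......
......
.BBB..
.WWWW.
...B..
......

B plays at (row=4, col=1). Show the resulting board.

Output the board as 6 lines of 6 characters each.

Answer: ......
......
.BBB..
.BBWW.
.B.B..
......

Derivation:
Place B at (4,1); scan 8 dirs for brackets.
Dir NW: first cell '.' (not opp) -> no flip
Dir N: opp run (3,1) capped by B -> flip
Dir NE: opp run (3,2) capped by B -> flip
Dir W: first cell '.' (not opp) -> no flip
Dir E: first cell '.' (not opp) -> no flip
Dir SW: first cell '.' (not opp) -> no flip
Dir S: first cell '.' (not opp) -> no flip
Dir SE: first cell '.' (not opp) -> no flip
All flips: (3,1) (3,2)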